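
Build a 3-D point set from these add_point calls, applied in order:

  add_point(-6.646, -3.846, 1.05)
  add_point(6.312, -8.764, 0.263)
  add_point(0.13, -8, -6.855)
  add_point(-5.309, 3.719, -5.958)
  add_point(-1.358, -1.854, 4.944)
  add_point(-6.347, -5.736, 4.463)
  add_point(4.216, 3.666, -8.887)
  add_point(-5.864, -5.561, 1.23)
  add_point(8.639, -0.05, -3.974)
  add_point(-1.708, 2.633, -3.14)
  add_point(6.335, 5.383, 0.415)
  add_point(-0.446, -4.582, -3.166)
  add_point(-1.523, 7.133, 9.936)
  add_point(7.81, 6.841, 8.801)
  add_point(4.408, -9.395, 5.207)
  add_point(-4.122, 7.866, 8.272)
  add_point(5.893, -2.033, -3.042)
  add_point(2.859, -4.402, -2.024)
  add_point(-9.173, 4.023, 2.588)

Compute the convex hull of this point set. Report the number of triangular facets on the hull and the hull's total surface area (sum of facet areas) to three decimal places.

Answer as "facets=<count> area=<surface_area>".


Extreme-point indices: [0, 1, 2, 3, 5, 6, 7, 8, 10, 12, 13, 14, 15, 18] — 14 of 19 on the boundary.

Facet areas (half cross-product norm):
  f1: (p6, p2, p8) → 44.1048
  f2: (p6, p10, p8) → 27.5359
  f3: (p5, p2, p14) → 66.8415
  f4: (p5, p12, p14) → 84.0909
  f5: (p1, p2, p8) → 45.7738
  f6: (p1, p2, p14) → 22.2230
  f7: (p13, p12, p14) → 79.0010
  f8: (p13, p10, p8) → 24.1267
  f9: (p13, p1, p8) → 72.4114
  f10: (p13, p1, p14) → 45.2771
  f11: (p3, p6, p2) → 58.3632
  f12: (p15, p6, p10) → 58.3289
  f13: (p15, p13, p12) → 9.7499
  f14: (p15, p13, p10) → 50.7496
  f15: (p15, p3, p6) → 72.4929
  f16: (p15, p3, p18) → 37.0079
  f17: (p15, p5, p18) → 43.5606
  f18: (p15, p5, p12) → 22.6527
  f19: (p0, p3, p2) → 55.8932
  f20: (p0, p5, p18) → 15.6067
  f21: (p0, p3, p18) → 37.3600
  f22: (p7, p5, p2) → 9.0951
  f23: (p7, p0, p2) → 9.0761
  f24: (p7, p0, p5) → 3.0889
Σ area = 994.412

Euler characteristic 14−36+24 = 2 ✓

facets=24 area=994.412


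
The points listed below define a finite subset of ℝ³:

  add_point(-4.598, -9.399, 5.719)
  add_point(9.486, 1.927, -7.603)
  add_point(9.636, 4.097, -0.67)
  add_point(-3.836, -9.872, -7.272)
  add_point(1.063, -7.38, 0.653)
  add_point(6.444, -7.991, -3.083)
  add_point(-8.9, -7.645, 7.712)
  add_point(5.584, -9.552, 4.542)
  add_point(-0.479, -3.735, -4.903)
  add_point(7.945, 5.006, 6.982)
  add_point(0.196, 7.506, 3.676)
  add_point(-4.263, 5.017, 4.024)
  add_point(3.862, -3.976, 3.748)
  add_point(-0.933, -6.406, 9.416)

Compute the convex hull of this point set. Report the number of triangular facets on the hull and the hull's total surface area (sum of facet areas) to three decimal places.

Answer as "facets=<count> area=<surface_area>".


facets=18 area=957.632

Extreme-point indices: [0, 1, 2, 3, 5, 6, 7, 9, 10, 11, 13] — 11 of 14 on the boundary.

Area of each hull facet:
  f1: (p9, p10, p2) → 34.3077
  f2: (p11, p3, p6) → 108.7474
  f3: (p11, p9, p10) → 17.9200
  f4: (p1, p10, p2) → 35.3967
  f5: (p1, p11, p10) → 36.8087
  f6: (p1, p11, p3) → 144.1115
  f7: (p7, p9, p2) → 57.2910
  f8: (p7, p1, p2) → 55.0050
  f9: (p5, p1, p3) → 61.7894
  f10: (p5, p7, p3) → 42.9133
  f11: (p5, p7, p1) → 35.6679
  f12: (p0, p3, p6) → 29.2984
  f13: (p0, p7, p3) → 65.7347
  f14: (p13, p7, p9) → 61.6873
  f15: (p13, p11, p6) → 52.7350
  f16: (p13, p11, p9) → 76.9864
  f17: (p13, p0, p6) → 15.0962
  f18: (p13, p0, p7) → 26.1357
Σ area = 957.632

Check V−E+F: 11 − 27 + 18 = 2.


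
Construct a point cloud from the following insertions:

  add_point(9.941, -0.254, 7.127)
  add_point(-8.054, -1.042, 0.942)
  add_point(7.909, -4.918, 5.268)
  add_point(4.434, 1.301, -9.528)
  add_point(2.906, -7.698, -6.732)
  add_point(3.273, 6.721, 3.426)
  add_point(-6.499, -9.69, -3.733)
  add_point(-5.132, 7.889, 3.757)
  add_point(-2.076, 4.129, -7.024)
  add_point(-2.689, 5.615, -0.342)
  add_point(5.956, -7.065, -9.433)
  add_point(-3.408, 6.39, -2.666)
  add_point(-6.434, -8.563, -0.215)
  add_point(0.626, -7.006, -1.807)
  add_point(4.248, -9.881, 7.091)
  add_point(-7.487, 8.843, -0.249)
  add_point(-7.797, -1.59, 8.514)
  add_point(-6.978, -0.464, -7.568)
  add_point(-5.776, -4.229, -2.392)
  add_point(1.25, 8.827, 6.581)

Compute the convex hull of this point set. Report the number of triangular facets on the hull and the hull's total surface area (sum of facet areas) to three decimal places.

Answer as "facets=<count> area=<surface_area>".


facets=26 area=1149.949

Points on the hull: [0, 1, 2, 3, 5, 6, 7, 8, 10, 12, 14, 15, 16, 17, 19] (15 of 20).

Facet areas (half cross-product norm):
  f1: (p16, p15, p1) → 37.1968
  f2: (p16, p6, p1) → 34.6422
  f3: (p5, p3, p0) → 72.8000
  f4: (p10, p3, p0) → 73.9928
  f5: (p17, p15, p1) → 42.0710
  f6: (p17, p6, p1) → 38.7059
  f7: (p17, p10, p3) → 49.7874
  f8: (p17, p10, p6) → 66.8069
  f9: (p14, p16, p0) → 81.9648
  f10: (p14, p10, p6) → 100.1575
  f11: (p19, p3, p15) → 91.3634
  f12: (p19, p5, p3) → 13.0807
  f13: (p19, p16, p0) → 87.2285
  f14: (p19, p5, p0) → 20.6260
  f15: (p8, p3, p15) → 17.4965
  f16: (p8, p17, p15) → 33.2516
  f17: (p8, p17, p3) → 23.7940
  f18: (p12, p16, p6) → 7.8837
  f19: (p12, p14, p6) → 20.5511
  f20: (p12, p14, p16) → 70.4169
  f21: (p2, p10, p0) → 34.9320
  f22: (p2, p14, p0) → 10.8815
  f23: (p2, p14, p10) → 47.9731
  f24: (p7, p16, p15) → 23.5311
  f25: (p7, p19, p15) → 10.8199
  f26: (p7, p19, p16) → 37.9937
Σ area = 1149.949

Check V−E+F: 15 − 39 + 26 = 2.


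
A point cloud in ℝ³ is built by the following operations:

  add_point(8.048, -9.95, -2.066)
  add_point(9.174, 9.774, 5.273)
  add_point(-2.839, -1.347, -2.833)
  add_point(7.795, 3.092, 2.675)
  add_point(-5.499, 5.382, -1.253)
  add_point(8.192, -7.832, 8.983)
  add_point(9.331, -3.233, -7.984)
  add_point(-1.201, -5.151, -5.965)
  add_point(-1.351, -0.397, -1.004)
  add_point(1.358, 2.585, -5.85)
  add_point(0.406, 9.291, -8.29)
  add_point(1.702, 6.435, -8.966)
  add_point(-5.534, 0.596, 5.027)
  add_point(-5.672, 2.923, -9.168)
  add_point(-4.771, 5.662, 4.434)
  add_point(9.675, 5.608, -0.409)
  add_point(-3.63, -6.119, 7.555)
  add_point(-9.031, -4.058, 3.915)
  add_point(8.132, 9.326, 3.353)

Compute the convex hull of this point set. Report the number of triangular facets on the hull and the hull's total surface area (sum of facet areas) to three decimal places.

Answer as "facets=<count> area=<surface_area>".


Hull vertices (13/19): indices [0, 1, 4, 5, 6, 7, 10, 11, 13, 14, 15, 16, 17].

Area of each hull facet:
  f1: (p4, p13, p17) → 46.1663
  f2: (p7, p0, p17) → 67.6141
  f3: (p7, p13, p17) → 61.5079
  f4: (p6, p5, p15) → 92.8010
  f5: (p6, p5, p0) → 44.0300
  f6: (p6, p7, p0) → 45.3763
  f7: (p6, p7, p13) → 51.7075
  f8: (p10, p4, p13) → 34.7089
  f9: (p10, p6, p15) → 72.4601
  f10: (p1, p5, p15) → 58.1361
  f11: (p1, p10, p15) → 43.1488
  f12: (p11, p6, p13) → 49.1994
  f13: (p11, p10, p13) → 13.1026
  f14: (p11, p10, p6) → 7.3196
  f15: (p14, p10, p4) → 22.8317
  f16: (p14, p1, p10) → 96.1364
  f17: (p14, p4, p17) → 30.1784
  f18: (p16, p1, p5) → 107.7336
  f19: (p16, p14, p1) → 87.8655
  f20: (p16, p14, p17) → 36.2110
  f21: (p16, p0, p17) → 50.1917
  f22: (p16, p5, p0) → 67.3229
Σ area = 1185.750

Euler characteristic 13−33+22 = 2 ✓

facets=22 area=1185.750


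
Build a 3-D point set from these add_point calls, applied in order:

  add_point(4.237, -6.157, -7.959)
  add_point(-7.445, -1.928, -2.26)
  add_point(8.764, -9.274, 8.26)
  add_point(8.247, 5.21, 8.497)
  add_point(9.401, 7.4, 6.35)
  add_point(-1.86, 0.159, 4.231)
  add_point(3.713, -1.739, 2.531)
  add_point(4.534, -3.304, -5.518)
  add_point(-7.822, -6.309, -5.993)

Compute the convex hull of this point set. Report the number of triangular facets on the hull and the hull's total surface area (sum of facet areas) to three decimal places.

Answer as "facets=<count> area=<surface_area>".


facets=12 area=683.513

Hull vertices (8/9): indices [0, 1, 2, 3, 4, 5, 7, 8].

Per-facet area ½‖(b−a)×(c−a)‖:
  f1: (p0, p2, p8) → 104.0344
  f2: (p0, p2, p4) → 138.1235
  f3: (p7, p0, p4) → 7.8136
  f4: (p1, p5, p4) → 38.2517
  f5: (p1, p7, p4) → 104.3057
  f6: (p1, p2, p8) → 59.2547
  f7: (p1, p5, p2) → 56.1498
  f8: (p1, p0, p8) → 35.2244
  f9: (p1, p7, p0) → 23.1511
  f10: (p3, p2, p4) → 18.1576
  f11: (p3, p5, p4) → 18.5887
  f12: (p3, p5, p2) → 80.4578
Σ area = 683.513

Euler: V−E+F = 8−18+12 = 2.


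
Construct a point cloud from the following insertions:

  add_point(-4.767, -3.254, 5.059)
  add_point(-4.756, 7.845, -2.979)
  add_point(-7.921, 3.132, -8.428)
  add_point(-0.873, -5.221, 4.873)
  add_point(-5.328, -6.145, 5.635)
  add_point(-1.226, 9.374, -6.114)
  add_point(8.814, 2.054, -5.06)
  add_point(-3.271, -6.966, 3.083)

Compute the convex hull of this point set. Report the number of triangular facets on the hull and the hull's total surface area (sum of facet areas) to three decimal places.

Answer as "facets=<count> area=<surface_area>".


Hull vertices (8/8): indices [0, 1, 2, 3, 4, 5, 6, 7].

Area of each hull facet:
  f1: (p7, p6, p2) → 121.1151
  f2: (p5, p6, p2) → 57.6336
  f3: (p4, p7, p2) → 26.4167
  f4: (p1, p5, p2) → 19.5144
  f5: (p1, p4, p2) → 63.8380
  f6: (p1, p4, p0) → 9.2520
  f7: (p1, p5, p6) → 29.1148
  f8: (p3, p4, p0) → 6.3277
  f9: (p3, p1, p6) → 102.9432
  f10: (p3, p1, p0) → 28.1464
  f11: (p3, p7, p6) → 25.5725
  f12: (p3, p4, p7) → 5.8282
Σ area = 495.703

Euler: V−E+F = 8−18+12 = 2.

facets=12 area=495.703


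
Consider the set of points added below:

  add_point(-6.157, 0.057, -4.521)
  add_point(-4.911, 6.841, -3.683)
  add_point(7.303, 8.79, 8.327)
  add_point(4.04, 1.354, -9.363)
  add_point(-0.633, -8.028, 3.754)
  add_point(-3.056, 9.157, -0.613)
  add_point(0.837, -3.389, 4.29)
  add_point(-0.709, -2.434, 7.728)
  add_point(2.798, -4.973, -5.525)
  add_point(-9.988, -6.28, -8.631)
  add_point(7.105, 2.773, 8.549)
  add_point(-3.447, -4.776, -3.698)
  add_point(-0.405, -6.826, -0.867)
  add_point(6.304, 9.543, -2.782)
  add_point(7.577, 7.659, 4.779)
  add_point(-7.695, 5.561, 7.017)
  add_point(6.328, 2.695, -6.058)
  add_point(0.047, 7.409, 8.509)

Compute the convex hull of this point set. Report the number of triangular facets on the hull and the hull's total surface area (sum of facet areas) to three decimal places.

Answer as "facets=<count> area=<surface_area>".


Points on the hull: [1, 2, 3, 4, 5, 7, 8, 9, 10, 12, 13, 14, 15, 16, 17] (15 of 18).

Per-facet area ½‖(b−a)×(c−a)‖:
  f1: (p15, p4, p9) → 119.7634
  f2: (p8, p3, p9) → 49.2302
  f3: (p10, p8, p4) → 72.7392
  f4: (p12, p4, p9) → 23.9939
  f5: (p12, p8, p9) → 36.5780
  f6: (p12, p8, p4) → 7.2335
  f7: (p2, p10, p14) → 10.8450
  f8: (p7, p15, p4) → 29.7148
  f9: (p7, p10, p4) → 28.1639
  f10: (p16, p8, p3) → 15.8836
  f11: (p16, p10, p8) → 61.8236
  f12: (p16, p10, p14) → 36.2158
  f13: (p1, p3, p9) → 84.7132
  f14: (p1, p15, p9) → 82.2625
  f15: (p1, p5, p15) → 20.2929
  f16: (p17, p2, p10) → 21.7108
  f17: (p17, p7, p15) → 38.0648
  f18: (p17, p7, p10) → 36.6462
  f19: (p17, p5, p15) → 35.7253
  f20: (p17, p2, p5) → 34.9815
  f21: (p13, p16, p3) → 12.6151
  f22: (p13, p1, p3) → 56.1403
  f23: (p13, p1, p5) → 19.6918
  f24: (p13, p16, p14) → 29.3782
  f25: (p13, p2, p14) → 8.3125
  f26: (p13, p2, p5) → 53.2201
Σ area = 1025.940

Check V−E+F: 15 − 39 + 26 = 2.

facets=26 area=1025.940


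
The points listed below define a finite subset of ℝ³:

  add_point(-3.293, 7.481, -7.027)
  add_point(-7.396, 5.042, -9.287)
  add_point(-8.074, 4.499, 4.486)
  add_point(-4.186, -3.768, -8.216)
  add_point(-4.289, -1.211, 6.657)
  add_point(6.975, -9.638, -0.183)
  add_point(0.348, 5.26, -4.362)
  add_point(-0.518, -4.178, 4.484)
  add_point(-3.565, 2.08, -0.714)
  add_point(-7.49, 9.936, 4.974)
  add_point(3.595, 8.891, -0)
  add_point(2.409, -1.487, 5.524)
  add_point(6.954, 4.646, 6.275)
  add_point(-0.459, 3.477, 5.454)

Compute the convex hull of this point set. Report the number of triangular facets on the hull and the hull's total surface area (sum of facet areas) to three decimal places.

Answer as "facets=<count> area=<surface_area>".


Hull vertices (12/14): indices [0, 1, 2, 3, 4, 5, 6, 7, 9, 10, 11, 12].

Area of each hull facet:
  f1: (p1, p9, p2) → 37.8445
  f2: (p12, p10, p5) → 64.1671
  f3: (p12, p10, p9) → 50.2588
  f4: (p3, p1, p2) → 64.5398
  f5: (p0, p1, p9) → 33.2561
  f6: (p0, p10, p9) → 57.2276
  f7: (p0, p3, p1) → 24.7457
  f8: (p0, p3, p5) → 81.5771
  f9: (p7, p3, p5) → 67.0290
  f10: (p4, p9, p2) → 14.0096
  f11: (p4, p12, p9) → 72.7916
  f12: (p4, p3, p2) → 53.5323
  f13: (p4, p7, p3) → 34.2621
  f14: (p6, p10, p5) → 54.5613
  f15: (p6, p0, p5) → 24.9684
  f16: (p6, p0, p10) → 14.5320
  f17: (p11, p4, p12) → 22.0294
  f18: (p11, p4, p7) → 10.8167
  f19: (p11, p12, p5) → 38.4965
  f20: (p11, p7, p5) → 21.2958
Σ area = 841.941

Euler characteristic 12−30+20 = 2 ✓

facets=20 area=841.941


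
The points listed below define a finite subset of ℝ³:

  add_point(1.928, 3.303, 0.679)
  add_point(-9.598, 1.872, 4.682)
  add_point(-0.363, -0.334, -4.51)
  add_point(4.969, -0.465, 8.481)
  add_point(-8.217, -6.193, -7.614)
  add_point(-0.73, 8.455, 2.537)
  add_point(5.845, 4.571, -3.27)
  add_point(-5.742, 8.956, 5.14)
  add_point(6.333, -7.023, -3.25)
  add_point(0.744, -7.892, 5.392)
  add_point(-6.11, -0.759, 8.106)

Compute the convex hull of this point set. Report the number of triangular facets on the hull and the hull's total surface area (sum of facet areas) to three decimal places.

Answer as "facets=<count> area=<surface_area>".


Points on the hull: [1, 3, 4, 5, 6, 7, 8, 9, 10] (9 of 11).

Per-facet area ½‖(b−a)×(c−a)‖:
  f1: (p4, p7, p1) → 52.2904
  f2: (p6, p4, p8) → 87.8670
  f3: (p6, p3, p8) → 68.4222
  f4: (p9, p4, p8) → 75.5804
  f5: (p9, p3, p8) → 46.8910
  f6: (p5, p4, p7) → 54.7674
  f7: (p5, p6, p4) → 86.5355
  f8: (p5, p3, p7) → 33.2765
  f9: (p5, p6, p3) → 55.1144
  f10: (p10, p4, p1) → 40.1974
  f11: (p10, p9, p4) → 79.1990
  f12: (p10, p9, p3) → 43.6937
  f13: (p10, p7, p1) → 22.3480
  f14: (p10, p3, p7) → 56.2822
Σ area = 802.465

Euler characteristic 9−21+14 = 2 ✓

facets=14 area=802.465


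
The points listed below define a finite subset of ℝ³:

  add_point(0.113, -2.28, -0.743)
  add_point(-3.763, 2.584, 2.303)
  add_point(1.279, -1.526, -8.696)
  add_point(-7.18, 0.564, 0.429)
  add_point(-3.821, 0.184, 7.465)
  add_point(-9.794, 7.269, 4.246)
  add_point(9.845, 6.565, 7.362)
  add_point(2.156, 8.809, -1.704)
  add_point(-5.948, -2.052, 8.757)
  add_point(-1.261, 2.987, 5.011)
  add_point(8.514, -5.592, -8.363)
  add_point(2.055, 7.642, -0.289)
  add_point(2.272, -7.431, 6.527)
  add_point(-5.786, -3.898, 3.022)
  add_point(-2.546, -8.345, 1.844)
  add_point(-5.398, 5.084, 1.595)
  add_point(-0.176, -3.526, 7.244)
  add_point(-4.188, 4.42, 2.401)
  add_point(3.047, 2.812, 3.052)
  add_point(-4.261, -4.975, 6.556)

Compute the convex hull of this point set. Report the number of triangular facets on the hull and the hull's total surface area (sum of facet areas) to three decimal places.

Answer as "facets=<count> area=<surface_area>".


facets=18 area=933.263

Points on the hull: [2, 3, 5, 6, 7, 8, 10, 12, 13, 14, 19] (11 of 20).

Per-facet area ½‖(b−a)×(c−a)‖:
  f1: (p10, p2, p14) → 54.4715
  f2: (p8, p6, p5) → 98.8219
  f3: (p7, p6, p5) → 79.4322
  f4: (p7, p2, p5) → 83.7011
  f5: (p7, p10, p6) → 102.8622
  f6: (p7, p10, p2) → 49.1997
  f7: (p3, p2, p5) → 37.1786
  f8: (p3, p2, p14) → 59.9069
  f9: (p12, p8, p6) → 79.9159
  f10: (p12, p10, p6) → 125.8808
  f11: (p12, p10, p14) → 51.7179
  f12: (p13, p3, p14) → 10.6169
  f13: (p13, p8, p5) → 33.0442
  f14: (p13, p3, p5) → 18.2779
  f15: (p19, p12, p14) → 18.6630
  f16: (p19, p12, p8) → 10.6917
  f17: (p19, p13, p14) → 10.8947
  f18: (p19, p13, p8) → 7.9860
Σ area = 933.263

Euler: V−E+F = 11−27+18 = 2.


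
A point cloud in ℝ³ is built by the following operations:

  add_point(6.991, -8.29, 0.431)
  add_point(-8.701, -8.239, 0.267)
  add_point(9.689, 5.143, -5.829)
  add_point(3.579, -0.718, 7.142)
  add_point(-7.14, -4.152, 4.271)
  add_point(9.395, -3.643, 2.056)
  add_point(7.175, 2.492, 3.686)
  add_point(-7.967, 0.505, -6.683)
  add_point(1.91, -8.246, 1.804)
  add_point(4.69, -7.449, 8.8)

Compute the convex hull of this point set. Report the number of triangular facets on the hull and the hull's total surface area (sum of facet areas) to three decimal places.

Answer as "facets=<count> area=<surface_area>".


Hull vertices (10/10): indices [0, 1, 2, 3, 4, 5, 6, 7, 8, 9].

Per-facet area ½‖(b−a)×(c−a)‖:
  f1: (p7, p0, p1) → 87.6905
  f2: (p7, p0, p2) → 127.3219
  f3: (p8, p0, p1) → 11.1913
  f4: (p8, p9, p1) → 35.2424
  f5: (p8, p9, p0) → 19.7959
  f6: (p5, p0, p2) → 28.9856
  f7: (p5, p9, p0) → 23.1243
  f8: (p4, p7, p1) → 32.8826
  f9: (p4, p9, p1) → 37.0516
  f10: (p4, p3, p9) → 40.6485
  f11: (p6, p3, p9) → 17.2420
  f12: (p6, p5, p9) → 30.4524
  f13: (p6, p5, p2) → 34.1858
  f14: (p6, p7, p2) → 89.9119
  f15: (p6, p4, p3) → 28.1734
  f16: (p6, p4, p7) → 93.3472
Σ area = 737.247

Euler characteristic 10−24+16 = 2 ✓

facets=16 area=737.247


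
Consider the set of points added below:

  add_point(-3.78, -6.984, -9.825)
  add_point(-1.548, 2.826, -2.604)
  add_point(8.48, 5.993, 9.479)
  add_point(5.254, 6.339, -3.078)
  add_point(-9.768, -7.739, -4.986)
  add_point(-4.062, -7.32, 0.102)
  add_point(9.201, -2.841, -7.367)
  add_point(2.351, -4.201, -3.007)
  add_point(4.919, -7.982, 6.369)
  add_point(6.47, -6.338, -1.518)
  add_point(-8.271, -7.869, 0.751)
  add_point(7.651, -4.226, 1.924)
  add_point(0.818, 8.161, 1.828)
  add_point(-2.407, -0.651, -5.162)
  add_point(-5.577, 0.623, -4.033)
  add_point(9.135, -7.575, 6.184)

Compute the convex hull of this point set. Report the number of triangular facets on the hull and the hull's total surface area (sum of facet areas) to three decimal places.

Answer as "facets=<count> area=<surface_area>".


11 of the 16 inputs are extreme points: [0, 2, 3, 4, 6, 8, 9, 10, 12, 14, 15].

Per-facet area ½‖(b−a)×(c−a)‖:
  f1: (p10, p8, p4) → 33.6393
  f2: (p0, p8, p4) → 69.9123
  f3: (p2, p10, p12) → 99.6120
  f4: (p2, p10, p8) → 100.9792
  f5: (p3, p0, p6) → 75.2700
  f6: (p3, p2, p6) → 67.9148
  f7: (p3, p2, p12) → 37.8792
  f8: (p15, p0, p8) → 35.3013
  f9: (p15, p2, p6) → 99.8432
  f10: (p15, p2, p8) → 29.6107
  f11: (p14, p3, p12) → 38.7835
  f12: (p14, p3, p0) → 57.8964
  f13: (p14, p0, p4) → 33.8071
  f14: (p14, p10, p4) → 27.3654
  f15: (p14, p10, p12) → 51.6592
  f16: (p9, p0, p6) → 47.6138
  f17: (p9, p15, p6) → 21.7395
  f18: (p9, p15, p0) → 30.2781
Σ area = 959.105

Euler: V−E+F = 11−27+18 = 2.

facets=18 area=959.105


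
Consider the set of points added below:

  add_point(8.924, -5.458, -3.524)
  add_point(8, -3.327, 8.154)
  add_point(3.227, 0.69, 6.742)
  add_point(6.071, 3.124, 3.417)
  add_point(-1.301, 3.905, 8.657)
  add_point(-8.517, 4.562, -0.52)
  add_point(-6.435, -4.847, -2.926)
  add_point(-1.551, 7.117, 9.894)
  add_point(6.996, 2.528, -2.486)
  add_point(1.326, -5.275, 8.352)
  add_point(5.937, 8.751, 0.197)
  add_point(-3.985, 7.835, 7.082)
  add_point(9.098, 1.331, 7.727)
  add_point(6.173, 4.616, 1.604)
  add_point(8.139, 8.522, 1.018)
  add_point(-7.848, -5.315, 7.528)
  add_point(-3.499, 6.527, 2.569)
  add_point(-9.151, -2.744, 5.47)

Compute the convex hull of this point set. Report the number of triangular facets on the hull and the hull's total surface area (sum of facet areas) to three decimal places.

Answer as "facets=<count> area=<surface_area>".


Extreme-point indices: [0, 1, 5, 6, 7, 8, 9, 10, 11, 12, 14, 15, 17] — 13 of 18 on the boundary.

Area of each hull facet:
  f1: (p14, p0, p12) → 63.5281
  f2: (p14, p7, p12) → 57.9008
  f3: (p1, p7, p12) → 28.6952
  f4: (p1, p9, p7) → 44.5048
  f5: (p1, p0, p12) → 28.5366
  f6: (p1, p9, p0) → 41.3509
  f7: (p15, p9, p0) → 57.6143
  f8: (p15, p7, p17) → 23.1809
  f9: (p15, p9, p7) → 57.7194
  f10: (p11, p5, p10) → 57.1014
  f11: (p11, p14, p7) → 25.0006
  f12: (p11, p14, p10) → 11.8562
  f13: (p11, p7, p17) → 21.9965
  f14: (p11, p5, p17) → 43.6804
  f15: (p6, p5, p17) → 38.8430
  f16: (p6, p15, p17) → 15.5142
  f17: (p6, p15, p0) → 80.0299
  f18: (p8, p5, p10) → 51.2775
  f19: (p8, p14, p10) → 8.0604
  f20: (p8, p14, p0) → 15.5280
  f21: (p8, p6, p0) → 61.2230
  f22: (p8, p6, p5) → 73.1025
Σ area = 906.245

Euler characteristic 13−33+22 = 2 ✓

facets=22 area=906.245


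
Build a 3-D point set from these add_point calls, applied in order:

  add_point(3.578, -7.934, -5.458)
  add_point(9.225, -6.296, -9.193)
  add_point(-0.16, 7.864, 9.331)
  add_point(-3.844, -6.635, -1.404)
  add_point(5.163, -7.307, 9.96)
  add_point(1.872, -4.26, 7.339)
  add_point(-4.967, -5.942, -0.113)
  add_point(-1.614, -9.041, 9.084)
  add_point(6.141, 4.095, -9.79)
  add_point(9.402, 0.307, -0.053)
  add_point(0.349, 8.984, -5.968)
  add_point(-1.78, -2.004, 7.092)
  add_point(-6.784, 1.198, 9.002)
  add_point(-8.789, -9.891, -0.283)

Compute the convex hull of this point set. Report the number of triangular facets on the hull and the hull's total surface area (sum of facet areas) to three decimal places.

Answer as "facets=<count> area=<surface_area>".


facets=16 area=1130.228

Extreme-point indices: [0, 1, 2, 4, 7, 8, 9, 10, 12, 13] — 10 of 14 on the boundary.

Per-facet area ½‖(b−a)×(c−a)‖:
  f1: (p1, p4, p9) → 72.0556
  f2: (p12, p10, p13) → 132.3615
  f3: (p8, p10, p9) → 46.4539
  f4: (p8, p1, p9) → 52.5973
  f5: (p8, p10, p13) → 91.7970
  f6: (p8, p1, p13) → 110.6254
  f7: (p0, p1, p13) → 9.6697
  f8: (p0, p1, p4) → 48.4994
  f9: (p7, p12, p13) → 66.2618
  f10: (p7, p12, p4) → 39.4912
  f11: (p7, p0, p13) → 77.3460
  f12: (p7, p0, p4) → 53.1917
  f13: (p2, p10, p9) → 95.0593
  f14: (p2, p12, p10) → 72.1040
  f15: (p2, p4, p9) → 94.5610
  f16: (p2, p12, p4) → 68.1535
Σ area = 1130.228

Check V−E+F: 10 − 24 + 16 = 2.


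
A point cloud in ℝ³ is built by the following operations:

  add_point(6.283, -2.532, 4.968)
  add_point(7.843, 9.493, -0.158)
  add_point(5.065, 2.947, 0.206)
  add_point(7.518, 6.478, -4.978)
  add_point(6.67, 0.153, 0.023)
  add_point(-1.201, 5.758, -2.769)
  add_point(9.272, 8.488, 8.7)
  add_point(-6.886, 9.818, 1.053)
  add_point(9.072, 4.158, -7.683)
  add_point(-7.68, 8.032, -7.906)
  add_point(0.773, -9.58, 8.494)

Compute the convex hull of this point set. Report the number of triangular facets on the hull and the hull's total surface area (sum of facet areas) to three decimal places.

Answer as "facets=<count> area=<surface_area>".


facets=12 area=874.535

8 of the 11 inputs are extreme points: [0, 1, 3, 6, 7, 8, 9, 10].

Area of each hull facet:
  f1: (p7, p10, p9) → 99.7192
  f2: (p7, p10, p6) → 169.5040
  f3: (p8, p10, p9) → 191.5688
  f4: (p1, p8, p6) → 29.6409
  f5: (p1, p7, p9) → 67.7746
  f6: (p1, p7, p6) → 66.5192
  f7: (p0, p10, p6) → 41.1873
  f8: (p0, p8, p6) → 85.8223
  f9: (p0, p8, p10) → 45.2242
  f10: (p3, p8, p9) → 28.6556
  f11: (p3, p1, p9) → 43.7040
  f12: (p3, p1, p8) → 5.2152
Σ area = 874.535

Euler characteristic 8−18+12 = 2 ✓


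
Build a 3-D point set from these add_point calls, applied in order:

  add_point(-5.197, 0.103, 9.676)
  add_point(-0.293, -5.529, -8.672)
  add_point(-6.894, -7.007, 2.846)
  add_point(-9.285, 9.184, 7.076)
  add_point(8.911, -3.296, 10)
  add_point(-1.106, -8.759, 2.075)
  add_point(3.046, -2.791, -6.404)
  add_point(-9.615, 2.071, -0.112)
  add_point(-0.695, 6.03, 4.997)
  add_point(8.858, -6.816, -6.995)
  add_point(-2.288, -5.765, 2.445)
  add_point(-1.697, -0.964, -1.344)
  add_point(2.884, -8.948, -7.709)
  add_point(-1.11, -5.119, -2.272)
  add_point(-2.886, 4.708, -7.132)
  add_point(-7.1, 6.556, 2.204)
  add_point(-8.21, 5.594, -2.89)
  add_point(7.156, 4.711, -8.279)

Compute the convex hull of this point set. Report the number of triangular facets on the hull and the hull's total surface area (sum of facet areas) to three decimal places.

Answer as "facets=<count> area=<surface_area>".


Points on the hull: [0, 1, 2, 3, 4, 5, 7, 8, 9, 12, 14, 16, 17] (13 of 18).

Per-facet area ½‖(b−a)×(c−a)‖:
  f1: (p2, p3, p7) → 45.5283
  f2: (p1, p2, p7) → 64.6416
  f3: (p1, p2, p12) → 31.7361
  f4: (p16, p3, p7) → 23.6212
  f5: (p16, p1, p7) → 34.3325
  f6: (p9, p17, p4) → 101.2977
  f7: (p9, p1, p12) → 13.8933
  f8: (p9, p1, p17) → 52.5859
  f9: (p8, p3, p4) → 43.8190
  f10: (p8, p17, p4) → 110.1112
  f11: (p8, p17, p3) → 53.0578
  f12: (p5, p2, p4) → 36.6859
  f13: (p5, p2, p12) → 28.2471
  f14: (p5, p9, p4) → 92.5737
  f15: (p5, p9, p12) → 32.7103
  f16: (p0, p3, p4) → 59.8560
  f17: (p0, p2, p4) → 72.5990
  f18: (p0, p2, p3) → 47.4672
  f19: (p14, p17, p3) → 71.3529
  f20: (p14, p16, p3) → 26.0907
  f21: (p14, p1, p17) → 52.1139
  f22: (p14, p16, p1) → 33.5494
Σ area = 1127.871

Euler: V−E+F = 13−33+22 = 2.

facets=22 area=1127.871


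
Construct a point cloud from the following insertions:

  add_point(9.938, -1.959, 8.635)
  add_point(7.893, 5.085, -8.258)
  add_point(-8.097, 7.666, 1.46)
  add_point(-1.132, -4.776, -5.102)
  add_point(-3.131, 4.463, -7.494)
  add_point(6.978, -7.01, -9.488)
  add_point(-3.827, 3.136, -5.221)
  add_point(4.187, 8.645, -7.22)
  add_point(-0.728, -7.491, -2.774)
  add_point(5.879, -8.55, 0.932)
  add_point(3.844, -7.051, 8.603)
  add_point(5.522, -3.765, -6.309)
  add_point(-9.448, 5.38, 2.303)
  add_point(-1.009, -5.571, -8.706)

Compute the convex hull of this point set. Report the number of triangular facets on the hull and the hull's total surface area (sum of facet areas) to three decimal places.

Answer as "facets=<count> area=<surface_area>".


facets=18 area=973.054

Hull vertices (11/14): indices [0, 1, 2, 4, 5, 7, 8, 9, 10, 12, 13].

Triangle areas on the boundary:
  f1: (p10, p0, p12) → 75.9450
  f2: (p2, p0, p12) → 30.1231
  f3: (p2, p7, p0) → 145.0780
  f4: (p4, p2, p12) → 14.5364
  f5: (p4, p2, p7) → 44.0603
  f6: (p1, p7, p0) → 47.6805
  f7: (p1, p5, p0) → 107.8219
  f8: (p1, p4, p7) → 21.2834
  f9: (p1, p4, p5) → 66.9520
  f10: (p8, p10, p12) → 99.6358
  f11: (p9, p5, p0) → 47.6036
  f12: (p9, p10, p0) → 31.9903
  f13: (p9, p8, p5) → 36.9931
  f14: (p9, p8, p10) → 30.1546
  f15: (p13, p4, p5) → 38.8720
  f16: (p13, p8, p5) → 25.4426
  f17: (p13, p4, p12) → 57.8650
  f18: (p13, p8, p12) → 51.0161
Σ area = 973.054

Check V−E+F: 11 − 27 + 18 = 2.


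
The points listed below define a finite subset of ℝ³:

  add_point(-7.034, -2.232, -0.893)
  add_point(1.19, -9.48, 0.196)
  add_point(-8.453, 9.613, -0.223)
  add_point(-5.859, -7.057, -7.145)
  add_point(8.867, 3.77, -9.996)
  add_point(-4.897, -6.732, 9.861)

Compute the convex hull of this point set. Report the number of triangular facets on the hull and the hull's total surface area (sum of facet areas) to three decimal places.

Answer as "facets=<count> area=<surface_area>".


6 of the 6 inputs are extreme points: [0, 1, 2, 3, 4, 5].

Area of each hull facet:
  f1: (p5, p4, p2) → 200.2964
  f2: (p5, p1, p4) → 93.3518
  f3: (p3, p4, p2) → 157.1430
  f4: (p3, p1, p4) → 92.5288
  f5: (p3, p5, p1) → 60.5153
  f6: (p0, p5, p2) → 66.4078
  f7: (p0, p3, p2) → 35.8160
  f8: (p0, p3, p5) → 42.1443
Σ area = 748.203

Check V−E+F: 6 − 12 + 8 = 2.

facets=8 area=748.203


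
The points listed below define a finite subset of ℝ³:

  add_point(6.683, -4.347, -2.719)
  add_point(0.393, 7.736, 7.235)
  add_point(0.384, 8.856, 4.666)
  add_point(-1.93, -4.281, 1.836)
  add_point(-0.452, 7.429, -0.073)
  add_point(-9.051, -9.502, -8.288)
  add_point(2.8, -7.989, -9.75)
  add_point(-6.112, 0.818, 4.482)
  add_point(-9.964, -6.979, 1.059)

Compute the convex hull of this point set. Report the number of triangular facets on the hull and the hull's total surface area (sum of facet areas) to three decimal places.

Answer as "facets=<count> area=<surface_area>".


Points on the hull: [0, 1, 2, 3, 4, 5, 6, 7, 8] (9 of 9).

Triangle areas on the boundary:
  f1: (p1, p2, p0) → 22.8697
  f2: (p6, p0, p8) → 72.3375
  f3: (p6, p5, p8) → 57.6038
  f4: (p4, p6, p5) → 110.3121
  f5: (p4, p2, p0) → 33.1890
  f6: (p4, p6, p0) → 59.4729
  f7: (p3, p0, p8) → 25.4385
  f8: (p3, p1, p0) → 65.1158
  f9: (p7, p1, p2) → 13.8509
  f10: (p7, p4, p2) → 24.3712
  f11: (p7, p3, p8) → 28.8990
  f12: (p7, p3, p1) → 34.2774
  f13: (p7, p5, p8) → 38.5413
  f14: (p7, p4, p5) → 80.8269
Σ area = 667.106

Euler: V−E+F = 9−21+14 = 2.

facets=14 area=667.106


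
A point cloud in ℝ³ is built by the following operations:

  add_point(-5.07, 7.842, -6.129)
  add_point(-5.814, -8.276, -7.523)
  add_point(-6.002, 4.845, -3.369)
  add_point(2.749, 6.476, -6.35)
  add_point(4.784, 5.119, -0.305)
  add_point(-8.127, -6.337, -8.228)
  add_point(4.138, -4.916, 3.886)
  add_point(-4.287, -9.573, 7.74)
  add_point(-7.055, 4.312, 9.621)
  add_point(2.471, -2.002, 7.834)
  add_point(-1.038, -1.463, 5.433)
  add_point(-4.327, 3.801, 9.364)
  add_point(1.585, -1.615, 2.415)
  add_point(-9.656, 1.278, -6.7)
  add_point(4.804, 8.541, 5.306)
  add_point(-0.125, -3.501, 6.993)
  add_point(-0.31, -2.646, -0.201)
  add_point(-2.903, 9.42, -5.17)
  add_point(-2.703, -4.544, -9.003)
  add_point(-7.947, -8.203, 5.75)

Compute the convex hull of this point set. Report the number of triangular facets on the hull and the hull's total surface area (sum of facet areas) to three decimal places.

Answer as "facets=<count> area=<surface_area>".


facets=26 area=1017.604

Extreme-point indices: [0, 1, 3, 4, 5, 6, 7, 8, 9, 11, 13, 14, 17, 18, 19] — 15 of 20 on the boundary.

Facet areas (half cross-product norm):
  f1: (p19, p8, p13) → 97.4321
  f2: (p19, p8, p7) → 28.6254
  f3: (p11, p8, p14) → 9.9571
  f4: (p11, p8, p7) → 18.4116
  f5: (p3, p6, p18) → 85.3898
  f6: (p1, p19, p7) → 27.9883
  f7: (p1, p6, p7) → 75.4584
  f8: (p1, p6, p18) → 37.0663
  f9: (p9, p6, p14) → 27.4731
  f10: (p9, p6, p7) → 25.6980
  f11: (p9, p11, p14) → 45.8115
  f12: (p9, p11, p7) → 46.0055
  f13: (p17, p3, p14) → 38.7163
  f14: (p17, p8, p14) → 84.1053
  f15: (p4, p6, p14) → 35.3869
  f16: (p4, p3, p14) → 15.6317
  f17: (p4, p3, p6) → 30.1263
  f18: (p5, p19, p13) → 55.7134
  f19: (p5, p1, p19) → 20.7235
  f20: (p5, p18, p13) → 22.7217
  f21: (p5, p1, p18) → 7.8525
  f22: (p0, p8, p13) → 64.2281
  f23: (p0, p17, p8) → 23.0015
  f24: (p0, p18, p13) → 37.3604
  f25: (p0, p3, p18) → 48.0794
  f26: (p0, p17, p3) → 8.6401
Σ area = 1017.604

Euler: V−E+F = 15−39+26 = 2.


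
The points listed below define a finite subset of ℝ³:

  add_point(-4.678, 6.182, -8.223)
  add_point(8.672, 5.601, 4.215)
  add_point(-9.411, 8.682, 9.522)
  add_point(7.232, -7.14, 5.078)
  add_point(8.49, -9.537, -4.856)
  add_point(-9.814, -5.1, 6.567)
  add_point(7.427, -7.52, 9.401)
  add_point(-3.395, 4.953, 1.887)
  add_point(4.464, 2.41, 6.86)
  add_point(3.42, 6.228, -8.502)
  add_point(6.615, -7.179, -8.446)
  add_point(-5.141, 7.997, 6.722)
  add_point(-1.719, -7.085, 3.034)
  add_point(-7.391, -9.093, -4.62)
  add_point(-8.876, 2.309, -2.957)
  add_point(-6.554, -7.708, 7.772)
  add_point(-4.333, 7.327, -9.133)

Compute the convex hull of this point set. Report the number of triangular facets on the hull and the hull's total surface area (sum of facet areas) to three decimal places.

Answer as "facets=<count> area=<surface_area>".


Points on the hull: [1, 2, 4, 5, 6, 9, 10, 11, 13, 14, 15, 16] (12 of 17).

Facet areas (half cross-product norm):
  f1: (p6, p4, p1) → 99.2941
  f2: (p6, p2, p1) → 135.1469
  f3: (p15, p2, p5) → 26.4057
  f4: (p15, p6, p2) → 116.5107
  f5: (p15, p13, p5) → 26.2275
  f6: (p15, p6, p4) → 101.5277
  f7: (p15, p13, p4) → 99.1641
  f8: (p10, p13, p4) → 34.0822
  f9: (p10, p13, p16) → 118.1328
  f10: (p10, p9, p16) → 50.3981
  f11: (p10, p4, p1) → 41.3323
  f12: (p10, p9, p1) → 94.0269
  f13: (p14, p2, p16) → 59.6887
  f14: (p14, p13, p16) → 49.2875
  f15: (p14, p2, p5) → 76.8090
  f16: (p14, p13, p5) → 61.7440
  f17: (p11, p2, p16) → 33.0463
  f18: (p11, p9, p16) → 62.3958
  f19: (p11, p2, p1) → 14.2119
  f20: (p11, p9, p1) → 95.7831
Σ area = 1395.215

Check V−E+F: 12 − 30 + 20 = 2.

facets=20 area=1395.215


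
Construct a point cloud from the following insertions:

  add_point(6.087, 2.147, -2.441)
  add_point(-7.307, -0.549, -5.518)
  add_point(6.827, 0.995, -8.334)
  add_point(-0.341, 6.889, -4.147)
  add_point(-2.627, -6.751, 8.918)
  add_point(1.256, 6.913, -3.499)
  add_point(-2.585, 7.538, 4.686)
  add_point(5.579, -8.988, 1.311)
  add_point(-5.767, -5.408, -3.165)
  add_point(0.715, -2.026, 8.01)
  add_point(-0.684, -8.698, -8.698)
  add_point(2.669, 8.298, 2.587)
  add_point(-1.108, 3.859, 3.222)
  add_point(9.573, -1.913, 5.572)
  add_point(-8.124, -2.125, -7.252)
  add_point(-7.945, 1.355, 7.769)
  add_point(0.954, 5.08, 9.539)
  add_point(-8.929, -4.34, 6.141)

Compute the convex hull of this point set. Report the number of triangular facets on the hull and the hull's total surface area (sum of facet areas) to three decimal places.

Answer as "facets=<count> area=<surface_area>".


facets=26 area=1033.311

Points on the hull: [1, 2, 3, 4, 5, 6, 7, 8, 10, 11, 13, 14, 15, 16, 17] (15 of 18).

Facet areas (half cross-product norm):
  f1: (p2, p11, p13) → 79.9165
  f2: (p16, p11, p13) → 45.1866
  f3: (p7, p2, p13) → 61.5566
  f4: (p7, p2, p10) → 68.3767
  f5: (p14, p2, p10) → 61.3963
  f6: (p4, p16, p13) → 67.6921
  f7: (p4, p7, p13) → 51.7680
  f8: (p4, p10, p17) → 63.0508
  f9: (p4, p7, p10) → 66.2989
  f10: (p6, p16, p11) → 18.2330
  f11: (p8, p10, p17) → 19.5171
  f12: (p8, p14, p17) → 24.9802
  f13: (p8, p14, p10) → 23.5719
  f14: (p5, p2, p11) → 26.3519
  f15: (p15, p6, p16) → 27.8176
  f16: (p15, p4, p17) → 21.8537
  f17: (p15, p4, p16) → 46.9082
  f18: (p15, p14, p17) → 40.6091
  f19: (p3, p14, p2) → 62.4356
  f20: (p3, p5, p2) → 7.6502
  f21: (p3, p6, p11) → 21.3900
  f22: (p3, p5, p11) → 4.5501
  f23: (p1, p3, p14) → 8.0530
  f24: (p1, p3, p6) → 46.9691
  f25: (p1, p15, p14) → 10.7328
  f26: (p1, p15, p6) → 56.4449
Σ area = 1033.311

Euler: V−E+F = 15−39+26 = 2.


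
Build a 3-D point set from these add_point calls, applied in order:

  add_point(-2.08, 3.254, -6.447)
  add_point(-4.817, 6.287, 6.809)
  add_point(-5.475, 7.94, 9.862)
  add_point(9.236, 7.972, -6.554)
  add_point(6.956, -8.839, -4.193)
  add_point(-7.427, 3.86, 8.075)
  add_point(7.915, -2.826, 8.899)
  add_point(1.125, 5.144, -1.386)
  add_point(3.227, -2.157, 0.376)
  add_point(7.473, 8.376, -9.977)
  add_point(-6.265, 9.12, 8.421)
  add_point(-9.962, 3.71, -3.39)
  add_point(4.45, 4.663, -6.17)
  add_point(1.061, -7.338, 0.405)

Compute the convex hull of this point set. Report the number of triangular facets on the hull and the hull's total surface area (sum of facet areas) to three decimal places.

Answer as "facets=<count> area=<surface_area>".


Points on the hull: [0, 2, 3, 4, 5, 6, 9, 10, 11, 13] (10 of 14).

Triangle areas on the boundary:
  f1: (p13, p4, p11) → 52.1752
  f2: (p9, p4, p3) → 32.7090
  f3: (p5, p13, p11) → 87.6083
  f4: (p6, p13, p4) → 44.9470
  f5: (p6, p5, p2) → 40.6903
  f6: (p6, p5, p13) → 90.0548
  f7: (p6, p4, p3) → 118.2447
  f8: (p6, p2, p3) → 157.1265
  f9: (p0, p4, p11) → 54.3615
  f10: (p0, p9, p11) → 23.9825
  f11: (p0, p9, p4) → 86.6113
  f12: (p10, p2, p3) → 21.4654
  f13: (p10, p9, p3) → 40.0986
  f14: (p10, p9, p11) → 129.6173
  f15: (p10, p5, p11) → 31.4587
  f16: (p10, p5, p2) → 4.9070
Σ area = 1016.058

Check V−E+F: 10 − 24 + 16 = 2.

facets=16 area=1016.058


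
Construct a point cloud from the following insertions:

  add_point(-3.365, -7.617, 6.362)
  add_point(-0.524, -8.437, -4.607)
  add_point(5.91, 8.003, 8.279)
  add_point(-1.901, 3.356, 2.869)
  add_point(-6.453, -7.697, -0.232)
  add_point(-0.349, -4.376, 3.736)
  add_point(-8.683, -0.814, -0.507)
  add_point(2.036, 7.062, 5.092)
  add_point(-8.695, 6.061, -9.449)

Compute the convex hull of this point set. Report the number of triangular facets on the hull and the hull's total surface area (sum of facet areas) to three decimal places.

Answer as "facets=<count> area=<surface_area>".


Hull vertices (8/9): indices [0, 1, 2, 4, 5, 6, 7, 8].

Area of each hull facet:
  f1: (p1, p2, p8) → 179.0845
  f2: (p4, p1, p8) → 61.3008
  f3: (p4, p0, p1) → 26.4363
  f4: (p6, p0, p2) → 98.3726
  f5: (p6, p4, p8) → 32.3612
  f6: (p6, p4, p0) → 26.0446
  f7: (p5, p1, p2) → 50.9435
  f8: (p5, p0, p2) → 29.2821
  f9: (p5, p0, p1) → 23.5293
  f10: (p7, p2, p8) → 12.6355
  f11: (p7, p6, p8) → 81.3672
  f12: (p7, p6, p2) → 15.5404
Σ area = 636.898

Euler characteristic 8−18+12 = 2 ✓

facets=12 area=636.898


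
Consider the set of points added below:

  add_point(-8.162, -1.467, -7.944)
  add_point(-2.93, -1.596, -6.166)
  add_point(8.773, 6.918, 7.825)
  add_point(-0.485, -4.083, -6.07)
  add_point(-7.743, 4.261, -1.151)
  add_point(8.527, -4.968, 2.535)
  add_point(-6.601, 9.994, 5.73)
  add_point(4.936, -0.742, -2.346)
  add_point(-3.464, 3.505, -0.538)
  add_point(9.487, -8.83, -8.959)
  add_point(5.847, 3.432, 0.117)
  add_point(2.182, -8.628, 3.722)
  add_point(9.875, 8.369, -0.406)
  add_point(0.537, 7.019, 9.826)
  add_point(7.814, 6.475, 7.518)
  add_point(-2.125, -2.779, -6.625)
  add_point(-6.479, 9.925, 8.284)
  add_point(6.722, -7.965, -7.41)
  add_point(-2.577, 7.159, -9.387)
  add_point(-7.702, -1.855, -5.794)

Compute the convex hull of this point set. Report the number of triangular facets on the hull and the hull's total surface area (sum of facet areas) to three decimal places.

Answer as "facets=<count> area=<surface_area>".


facets=20 area=1194.446

Hull vertices (12/20): indices [0, 2, 4, 5, 6, 9, 11, 12, 13, 16, 18, 19].

Facet areas (half cross-product norm):
  f1: (p11, p9, p0) → 120.4446
  f2: (p18, p9, p0) → 97.6687
  f3: (p18, p9, p12) → 138.7860
  f4: (p19, p11, p0) → 10.0421
  f5: (p5, p9, p12) → 83.0598
  f6: (p5, p11, p9) → 45.0423
  f7: (p4, p18, p0) → 41.1137
  f8: (p4, p19, p0) → 7.6860
  f9: (p6, p18, p12) → 114.0283
  f10: (p6, p4, p18) → 42.4942
  f11: (p2, p11, p13) → 70.2026
  f12: (p2, p5, p11) → 44.2132
  f13: (p2, p5, p12) → 53.2829
  f14: (p16, p2, p13) → 17.9585
  f15: (p16, p11, p13) → 60.9001
  f16: (p16, p6, p12) → 21.5410
  f17: (p16, p2, p12) → 65.0515
  f18: (p16, p19, p11) → 136.7916
  f19: (p16, p4, p19) → 16.4993
  f20: (p16, p6, p4) → 7.6394
Σ area = 1194.446

Check V−E+F: 12 − 30 + 20 = 2.


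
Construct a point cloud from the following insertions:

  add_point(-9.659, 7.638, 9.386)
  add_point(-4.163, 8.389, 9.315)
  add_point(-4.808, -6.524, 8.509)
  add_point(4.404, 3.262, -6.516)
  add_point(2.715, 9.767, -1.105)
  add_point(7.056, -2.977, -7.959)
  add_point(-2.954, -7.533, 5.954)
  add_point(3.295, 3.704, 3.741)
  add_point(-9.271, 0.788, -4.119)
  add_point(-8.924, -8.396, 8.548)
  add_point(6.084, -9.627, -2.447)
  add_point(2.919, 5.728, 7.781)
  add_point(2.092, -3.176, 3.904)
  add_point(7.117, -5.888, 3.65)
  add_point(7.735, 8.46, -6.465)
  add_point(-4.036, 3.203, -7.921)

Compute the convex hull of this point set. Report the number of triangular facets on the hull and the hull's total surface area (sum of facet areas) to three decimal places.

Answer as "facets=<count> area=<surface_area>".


facets=20 area=1178.695

12 of the 16 inputs are extreme points: [0, 1, 2, 4, 5, 8, 9, 10, 11, 13, 14, 15].

Per-facet area ½‖(b−a)×(c−a)‖:
  f1: (p8, p5, p10) → 74.4652
  f2: (p15, p5, p14) → 66.1974
  f3: (p15, p8, p5) → 38.1300
  f4: (p15, p8, p0) → 48.9558
  f5: (p9, p8, p0) → 105.5104
  f6: (p9, p8, p10) → 132.3583
  f7: (p1, p9, p0) → 44.4046
  f8: (p13, p11, p14) → 96.6745
  f9: (p13, p5, p14) → 68.6842
  f10: (p13, p5, p10) → 31.1663
  f11: (p13, p9, p10) → 61.2434
  f12: (p4, p11, p14) → 29.9808
  f13: (p4, p1, p11) → 37.6753
  f14: (p4, p1, p0) → 28.6770
  f15: (p4, p15, p0) → 94.2028
  f16: (p4, p15, p14) → 42.9880
  f17: (p2, p13, p11) → 77.8735
  f18: (p2, p13, p9) → 14.5963
  f19: (p2, p1, p11) → 54.7596
  f20: (p2, p1, p9) → 30.1517
Σ area = 1178.695

Check V−E+F: 12 − 30 + 20 = 2.
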